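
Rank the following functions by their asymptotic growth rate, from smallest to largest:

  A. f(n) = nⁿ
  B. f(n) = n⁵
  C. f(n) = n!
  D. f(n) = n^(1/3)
D < B < C < A

Comparing growth rates:
D = n^(1/3) is O(n^(1/3))
B = n⁵ is O(n⁵)
C = n! is O(n!)
A = nⁿ is O(nⁿ)

Therefore, the order from slowest to fastest is: D < B < C < A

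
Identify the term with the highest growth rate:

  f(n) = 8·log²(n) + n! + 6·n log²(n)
n!

Looking at each term:
  - 8·log²(n) is O(log² n)
  - n! is O(n!)
  - 6·n log²(n) is O(n log² n)

The term n! (O(n!)) grows fastest and dominates all others.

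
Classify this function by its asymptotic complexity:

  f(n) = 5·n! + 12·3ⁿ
O(n!)

The dominant term in 5·n! + 12·3ⁿ is 5·n!, which is Θ(n!).
Lower-order terms (12·3ⁿ) are asymptotically negligible.
Constants are absorbed, so the tightest bound is O(n!).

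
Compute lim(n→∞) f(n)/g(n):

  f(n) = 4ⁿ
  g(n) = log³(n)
∞

Since 4ⁿ (O(4ⁿ)) grows faster than log³(n) (O(log³ n)),
the ratio f(n)/g(n) → ∞ as n → ∞.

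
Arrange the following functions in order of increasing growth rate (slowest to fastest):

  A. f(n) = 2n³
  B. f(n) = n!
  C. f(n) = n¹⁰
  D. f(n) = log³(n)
D < A < C < B

Comparing growth rates:
D = log³(n) is O(log³ n)
A = 2n³ is O(n³)
C = n¹⁰ is O(n¹⁰)
B = n! is O(n!)

Therefore, the order from slowest to fastest is: D < A < C < B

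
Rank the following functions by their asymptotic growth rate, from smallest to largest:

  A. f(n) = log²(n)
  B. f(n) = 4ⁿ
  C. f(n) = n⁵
A < C < B

Comparing growth rates:
A = log²(n) is O(log² n)
C = n⁵ is O(n⁵)
B = 4ⁿ is O(4ⁿ)

Therefore, the order from slowest to fastest is: A < C < B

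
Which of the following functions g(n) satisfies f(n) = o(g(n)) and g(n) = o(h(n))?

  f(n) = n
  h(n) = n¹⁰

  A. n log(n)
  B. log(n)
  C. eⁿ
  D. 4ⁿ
A

We need g(n) with n = o(g(n)) and g(n) = o(n¹⁰), i.e. O(n) ≺ g ≺ O(n¹⁰).
Check each option:
  A. n log(n) — O(n log n) is strictly between O(n) and O(n¹⁰) ✓
  B. log(n) — O(log n) does not grow strictly faster than f(n)
  C. eⁿ — O(eⁿ) does not grow strictly slower than h(n)
  D. 4ⁿ — O(4ⁿ) does not grow strictly slower than h(n)

Only option A (n log(n)) lies strictly between.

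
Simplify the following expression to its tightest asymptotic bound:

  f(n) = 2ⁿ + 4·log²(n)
Θ(2ⁿ)

Order the terms by growth rate: 4·log²(n) ≺ 2ⁿ.
The fastest-growing term 2ⁿ dominates as n → ∞; dropping its constant factor gives Θ(2ⁿ).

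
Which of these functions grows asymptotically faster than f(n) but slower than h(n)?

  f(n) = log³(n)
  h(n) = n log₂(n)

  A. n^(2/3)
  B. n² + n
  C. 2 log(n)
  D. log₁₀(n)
A

We need g(n) with log³(n) = o(g(n)) and g(n) = o(n log₂(n)), i.e. O(log³ n) ≺ g ≺ O(n log n).
Check each option:
  A. n^(2/3) — O(n^(2/3)) is strictly between O(log³ n) and O(n log n) ✓
  B. n² + n — O(n²) does not grow strictly slower than h(n)
  C. 2 log(n) — O(log n) does not grow strictly faster than f(n)
  D. log₁₀(n) — O(log n) does not grow strictly faster than f(n)

Only option A (n^(2/3)) lies strictly between.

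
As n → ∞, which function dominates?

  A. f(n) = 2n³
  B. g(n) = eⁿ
B

f(n) = 2n³ is O(n³), while g(n) = eⁿ is O(eⁿ).
Since O(eⁿ) grows faster than O(n³), g(n) dominates.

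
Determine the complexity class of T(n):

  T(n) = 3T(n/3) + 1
Θ(n)

Master Theorem: a = 3, b = 3, f(n) = 1.
Compute the critical exponent d = log₃(3) = 1.
Compare f(n) = Θ(1) against n^d:
  k = 0 < d = 1, so f(n) = O(n^(d-ε)) — Case 1.
  The recursion cost dominates: T(n) = Θ(n^d) = Θ(n).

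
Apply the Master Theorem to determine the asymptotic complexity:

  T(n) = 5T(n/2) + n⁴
Θ(n⁴)

Master Theorem: a = 5, b = 2, f(n) = n⁴.
Compute the critical exponent d = log₂(5) = 2.322.
Compare f(n) = Θ(n⁴) against n^d:
  k = 4 > d = 2.322, so f(n) = Ω(n^(d+ε)) — Case 3.
  Regularity: a·(n/b)^4/n^4 = a/b^4 = 5/16 < 1 ✓.
  The top-level work dominates: T(n) = Θ(f(n)) = Θ(n⁴).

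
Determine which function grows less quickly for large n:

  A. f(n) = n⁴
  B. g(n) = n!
A

f(n) = n⁴ is O(n⁴), while g(n) = n! is O(n!).
Since O(n⁴) grows slower than O(n!), f(n) is dominated.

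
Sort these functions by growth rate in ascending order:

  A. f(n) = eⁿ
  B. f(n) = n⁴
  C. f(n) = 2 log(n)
C < B < A

Comparing growth rates:
C = 2 log(n) is O(log n)
B = n⁴ is O(n⁴)
A = eⁿ is O(eⁿ)

Therefore, the order from slowest to fastest is: C < B < A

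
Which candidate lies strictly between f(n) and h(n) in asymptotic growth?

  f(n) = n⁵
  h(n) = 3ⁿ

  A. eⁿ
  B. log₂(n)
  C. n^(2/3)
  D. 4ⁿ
A

We need g(n) with n⁵ = o(g(n)) and g(n) = o(3ⁿ), i.e. O(n⁵) ≺ g ≺ O(3ⁿ).
Check each option:
  A. eⁿ — O(eⁿ) is strictly between O(n⁵) and O(3ⁿ) ✓
  B. log₂(n) — O(log n) does not grow strictly faster than f(n)
  C. n^(2/3) — O(n^(2/3)) does not grow strictly faster than f(n)
  D. 4ⁿ — O(4ⁿ) does not grow strictly slower than h(n)

Only option A (eⁿ) lies strictly between.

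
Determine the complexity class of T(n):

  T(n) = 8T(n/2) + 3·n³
Θ(n³ log n)

Master Theorem: a = 8, b = 2, f(n) = 3·n³.
Compute the critical exponent d = log₂(8) = 3.
Compare f(n) = Θ(n³) against n^d:
  k = 3 = d, so f(n) = Θ(n^d) — Case 2.
  Work is balanced across levels: T(n) = Θ(n^d log n) = Θ(n³ log n).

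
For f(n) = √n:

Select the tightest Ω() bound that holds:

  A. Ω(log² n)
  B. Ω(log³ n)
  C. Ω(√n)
C

f(n) = √n is Ω(√n).
All listed options are valid Big-Ω bounds (lower bounds),
but Ω(√n) is the tightest (largest valid bound).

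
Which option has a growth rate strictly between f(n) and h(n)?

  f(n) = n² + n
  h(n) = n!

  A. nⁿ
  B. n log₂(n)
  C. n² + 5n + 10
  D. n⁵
D

We need g(n) with n² + n = o(g(n)) and g(n) = o(n!), i.e. O(n²) ≺ g ≺ O(n!).
Check each option:
  A. nⁿ — O(nⁿ) does not grow strictly slower than h(n)
  B. n log₂(n) — O(n log n) does not grow strictly faster than f(n)
  C. n² + 5n + 10 — O(n²) does not grow strictly faster than f(n)
  D. n⁵ — O(n⁵) is strictly between O(n²) and O(n!) ✓

Only option D (n⁵) lies strictly between.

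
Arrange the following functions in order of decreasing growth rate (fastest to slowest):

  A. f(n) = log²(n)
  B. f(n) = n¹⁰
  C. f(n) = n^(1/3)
B > C > A

Comparing growth rates:
B = n¹⁰ is O(n¹⁰)
C = n^(1/3) is O(n^(1/3))
A = log²(n) is O(log² n)

Therefore, the order from fastest to slowest is: B > C > A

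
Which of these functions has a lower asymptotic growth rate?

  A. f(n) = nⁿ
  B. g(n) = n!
B

f(n) = nⁿ is O(nⁿ), while g(n) = n! is O(n!).
Since O(n!) grows slower than O(nⁿ), g(n) is dominated.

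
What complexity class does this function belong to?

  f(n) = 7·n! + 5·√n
O(n!)

The dominant term in 7·n! + 5·√n is 7·n!, which is Θ(n!).
Lower-order terms (5·√n) are asymptotically negligible.
Constants are absorbed, so the tightest bound is O(n!).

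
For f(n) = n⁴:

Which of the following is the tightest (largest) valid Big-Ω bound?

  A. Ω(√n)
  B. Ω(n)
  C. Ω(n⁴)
C

f(n) = n⁴ is Ω(n⁴).
All listed options are valid Big-Ω bounds (lower bounds),
but Ω(n⁴) is the tightest (largest valid bound).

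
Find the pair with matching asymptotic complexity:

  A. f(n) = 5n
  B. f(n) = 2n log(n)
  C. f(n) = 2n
A and C

Examining each function:
  A. 5n is O(n)
  B. 2n log(n) is O(n log n)
  C. 2n is O(n)

Functions A and C both have the same complexity class.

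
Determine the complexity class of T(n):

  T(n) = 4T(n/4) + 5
Θ(n)

Master Theorem: a = 4, b = 4, f(n) = 5.
Compute the critical exponent d = log₄(4) = 1.
Compare f(n) = Θ(1) against n^d:
  k = 0 < d = 1, so f(n) = O(n^(d-ε)) — Case 1.
  The recursion cost dominates: T(n) = Θ(n^d) = Θ(n).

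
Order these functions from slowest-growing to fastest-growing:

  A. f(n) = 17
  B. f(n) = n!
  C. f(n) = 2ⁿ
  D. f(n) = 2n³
A < D < C < B

Comparing growth rates:
A = 17 is O(1)
D = 2n³ is O(n³)
C = 2ⁿ is O(2ⁿ)
B = n! is O(n!)

Therefore, the order from slowest to fastest is: A < D < C < B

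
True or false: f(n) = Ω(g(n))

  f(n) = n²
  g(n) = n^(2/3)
True

f(n) = n² is O(n²), and g(n) = n^(2/3) is O(n^(2/3)).
Since O(n²) grows at least as fast as O(n^(2/3)), f(n) = Ω(g(n)) is true.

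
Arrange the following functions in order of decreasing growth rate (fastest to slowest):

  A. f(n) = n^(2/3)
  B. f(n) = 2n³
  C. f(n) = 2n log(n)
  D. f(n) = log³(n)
B > C > A > D

Comparing growth rates:
B = 2n³ is O(n³)
C = 2n log(n) is O(n log n)
A = n^(2/3) is O(n^(2/3))
D = log³(n) is O(log³ n)

Therefore, the order from fastest to slowest is: B > C > A > D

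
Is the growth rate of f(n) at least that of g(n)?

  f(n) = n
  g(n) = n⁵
False

f(n) = n is O(n), and g(n) = n⁵ is O(n⁵).
Since O(n) grows slower than O(n⁵), f(n) = Ω(g(n)) is false.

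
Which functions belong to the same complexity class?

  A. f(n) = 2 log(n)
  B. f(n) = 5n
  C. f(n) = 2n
B and C

Examining each function:
  A. 2 log(n) is O(log n)
  B. 5n is O(n)
  C. 2n is O(n)

Functions B and C both have the same complexity class.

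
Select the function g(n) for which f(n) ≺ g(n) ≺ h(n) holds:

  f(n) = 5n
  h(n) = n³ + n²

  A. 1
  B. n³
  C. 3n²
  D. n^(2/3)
C

We need g(n) with 5n = o(g(n)) and g(n) = o(n³ + n²), i.e. O(n) ≺ g ≺ O(n³).
Check each option:
  A. 1 — O(1) does not grow strictly faster than f(n)
  B. n³ — O(n³) does not grow strictly slower than h(n)
  C. 3n² — O(n²) is strictly between O(n) and O(n³) ✓
  D. n^(2/3) — O(n^(2/3)) does not grow strictly faster than f(n)

Only option C (3n²) lies strictly between.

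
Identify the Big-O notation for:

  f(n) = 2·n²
O(n²)

The dominant term in 2·n² is 2·n², which is Θ(n²).
Constants are absorbed, so the tightest bound is O(n²).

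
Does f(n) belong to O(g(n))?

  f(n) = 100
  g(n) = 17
True

f(n) = 100 and g(n) = 17 are both O(1).
Big-O permits equal growth rates (f ≤ c·g for some c), so f(n) = O(g(n)) is true.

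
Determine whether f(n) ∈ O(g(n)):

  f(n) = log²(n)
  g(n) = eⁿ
True

f(n) = log²(n) is O(log² n), and g(n) = eⁿ is O(eⁿ).
Since O(log² n) ⊆ O(eⁿ) (f grows no faster than g), f(n) = O(g(n)) is true.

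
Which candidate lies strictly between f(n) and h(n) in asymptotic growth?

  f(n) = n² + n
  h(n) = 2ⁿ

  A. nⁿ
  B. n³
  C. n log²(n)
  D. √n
B

We need g(n) with n² + n = o(g(n)) and g(n) = o(2ⁿ), i.e. O(n²) ≺ g ≺ O(2ⁿ).
Check each option:
  A. nⁿ — O(nⁿ) does not grow strictly slower than h(n)
  B. n³ — O(n³) is strictly between O(n²) and O(2ⁿ) ✓
  C. n log²(n) — O(n log² n) does not grow strictly faster than f(n)
  D. √n — O(√n) does not grow strictly faster than f(n)

Only option B (n³) lies strictly between.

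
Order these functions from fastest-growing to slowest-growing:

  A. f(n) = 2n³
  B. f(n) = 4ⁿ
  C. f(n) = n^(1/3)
B > A > C

Comparing growth rates:
B = 4ⁿ is O(4ⁿ)
A = 2n³ is O(n³)
C = n^(1/3) is O(n^(1/3))

Therefore, the order from fastest to slowest is: B > A > C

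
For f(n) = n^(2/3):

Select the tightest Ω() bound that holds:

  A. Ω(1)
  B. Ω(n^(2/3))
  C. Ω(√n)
B

f(n) = n^(2/3) is Ω(n^(2/3)).
All listed options are valid Big-Ω bounds (lower bounds),
but Ω(n^(2/3)) is the tightest (largest valid bound).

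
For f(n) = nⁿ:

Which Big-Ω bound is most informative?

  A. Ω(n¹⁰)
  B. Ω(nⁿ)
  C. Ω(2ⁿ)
B

f(n) = nⁿ is Ω(nⁿ).
All listed options are valid Big-Ω bounds (lower bounds),
but Ω(nⁿ) is the tightest (largest valid bound).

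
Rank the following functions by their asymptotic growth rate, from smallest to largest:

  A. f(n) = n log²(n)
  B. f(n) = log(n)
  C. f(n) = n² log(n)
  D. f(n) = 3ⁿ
B < A < C < D

Comparing growth rates:
B = log(n) is O(log n)
A = n log²(n) is O(n log² n)
C = n² log(n) is O(n² log n)
D = 3ⁿ is O(3ⁿ)

Therefore, the order from slowest to fastest is: B < A < C < D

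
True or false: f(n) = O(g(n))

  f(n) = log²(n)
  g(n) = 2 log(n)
False

f(n) = log²(n) is O(log² n), and g(n) = 2 log(n) is O(log n).
Since O(log² n) grows faster than O(log n), f(n) = O(g(n)) is false.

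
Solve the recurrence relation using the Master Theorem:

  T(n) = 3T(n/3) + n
Θ(n log n)

Master Theorem: a = 3, b = 3, f(n) = n.
Compute the critical exponent d = log₃(3) = 1.
Compare f(n) = Θ(n) against n^d:
  k = 1 = d, so f(n) = Θ(n^d) — Case 2.
  Work is balanced across levels: T(n) = Θ(n^d log n) = Θ(n log n).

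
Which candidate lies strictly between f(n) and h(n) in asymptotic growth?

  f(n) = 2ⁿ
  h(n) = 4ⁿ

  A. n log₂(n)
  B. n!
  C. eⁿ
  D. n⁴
C

We need g(n) with 2ⁿ = o(g(n)) and g(n) = o(4ⁿ), i.e. O(2ⁿ) ≺ g ≺ O(4ⁿ).
Check each option:
  A. n log₂(n) — O(n log n) does not grow strictly faster than f(n)
  B. n! — O(n!) does not grow strictly slower than h(n)
  C. eⁿ — O(eⁿ) is strictly between O(2ⁿ) and O(4ⁿ) ✓
  D. n⁴ — O(n⁴) does not grow strictly faster than f(n)

Only option C (eⁿ) lies strictly between.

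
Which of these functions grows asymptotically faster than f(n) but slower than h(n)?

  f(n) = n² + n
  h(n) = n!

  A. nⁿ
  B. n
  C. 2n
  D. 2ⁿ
D

We need g(n) with n² + n = o(g(n)) and g(n) = o(n!), i.e. O(n²) ≺ g ≺ O(n!).
Check each option:
  A. nⁿ — O(nⁿ) does not grow strictly slower than h(n)
  B. n — O(n) does not grow strictly faster than f(n)
  C. 2n — O(n) does not grow strictly faster than f(n)
  D. 2ⁿ — O(2ⁿ) is strictly between O(n²) and O(n!) ✓

Only option D (2ⁿ) lies strictly between.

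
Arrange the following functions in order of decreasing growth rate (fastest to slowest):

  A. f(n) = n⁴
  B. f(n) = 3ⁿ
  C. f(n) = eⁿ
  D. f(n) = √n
B > C > A > D

Comparing growth rates:
B = 3ⁿ is O(3ⁿ)
C = eⁿ is O(eⁿ)
A = n⁴ is O(n⁴)
D = √n is O(√n)

Therefore, the order from fastest to slowest is: B > C > A > D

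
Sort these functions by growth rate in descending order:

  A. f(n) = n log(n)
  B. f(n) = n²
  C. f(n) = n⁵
C > B > A

Comparing growth rates:
C = n⁵ is O(n⁵)
B = n² is O(n²)
A = n log(n) is O(n log n)

Therefore, the order from fastest to slowest is: C > B > A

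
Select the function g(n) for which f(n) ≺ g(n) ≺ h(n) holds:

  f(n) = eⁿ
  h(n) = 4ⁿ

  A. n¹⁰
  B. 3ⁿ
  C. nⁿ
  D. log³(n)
B

We need g(n) with eⁿ = o(g(n)) and g(n) = o(4ⁿ), i.e. O(eⁿ) ≺ g ≺ O(4ⁿ).
Check each option:
  A. n¹⁰ — O(n¹⁰) does not grow strictly faster than f(n)
  B. 3ⁿ — O(3ⁿ) is strictly between O(eⁿ) and O(4ⁿ) ✓
  C. nⁿ — O(nⁿ) does not grow strictly slower than h(n)
  D. log³(n) — O(log³ n) does not grow strictly faster than f(n)

Only option B (3ⁿ) lies strictly between.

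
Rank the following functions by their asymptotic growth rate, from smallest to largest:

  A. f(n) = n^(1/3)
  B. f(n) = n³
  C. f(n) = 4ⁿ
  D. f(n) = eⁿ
A < B < D < C

Comparing growth rates:
A = n^(1/3) is O(n^(1/3))
B = n³ is O(n³)
D = eⁿ is O(eⁿ)
C = 4ⁿ is O(4ⁿ)

Therefore, the order from slowest to fastest is: A < B < D < C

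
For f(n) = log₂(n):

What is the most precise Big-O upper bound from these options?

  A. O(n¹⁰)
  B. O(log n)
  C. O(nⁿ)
B

f(n) = log₂(n) is O(log n).
All listed options are valid Big-O bounds (upper bounds),
but O(log n) is the tightest (smallest valid bound).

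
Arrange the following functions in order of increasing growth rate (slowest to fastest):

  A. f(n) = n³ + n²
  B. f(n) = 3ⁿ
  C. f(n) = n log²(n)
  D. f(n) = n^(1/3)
D < C < A < B

Comparing growth rates:
D = n^(1/3) is O(n^(1/3))
C = n log²(n) is O(n log² n)
A = n³ + n² is O(n³)
B = 3ⁿ is O(3ⁿ)

Therefore, the order from slowest to fastest is: D < C < A < B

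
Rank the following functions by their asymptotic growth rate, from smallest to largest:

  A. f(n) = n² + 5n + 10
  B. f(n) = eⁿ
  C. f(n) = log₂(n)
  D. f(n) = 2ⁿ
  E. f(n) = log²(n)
C < E < A < D < B

Comparing growth rates:
C = log₂(n) is O(log n)
E = log²(n) is O(log² n)
A = n² + 5n + 10 is O(n²)
D = 2ⁿ is O(2ⁿ)
B = eⁿ is O(eⁿ)

Therefore, the order from slowest to fastest is: C < E < A < D < B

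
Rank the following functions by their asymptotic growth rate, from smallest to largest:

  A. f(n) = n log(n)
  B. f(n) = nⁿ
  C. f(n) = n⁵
A < C < B

Comparing growth rates:
A = n log(n) is O(n log n)
C = n⁵ is O(n⁵)
B = nⁿ is O(nⁿ)

Therefore, the order from slowest to fastest is: A < C < B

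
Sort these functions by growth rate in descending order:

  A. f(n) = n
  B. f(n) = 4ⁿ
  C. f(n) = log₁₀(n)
B > A > C

Comparing growth rates:
B = 4ⁿ is O(4ⁿ)
A = n is O(n)
C = log₁₀(n) is O(log n)

Therefore, the order from fastest to slowest is: B > A > C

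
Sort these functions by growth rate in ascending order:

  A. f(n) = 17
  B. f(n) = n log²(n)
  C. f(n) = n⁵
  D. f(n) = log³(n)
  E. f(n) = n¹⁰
A < D < B < C < E

Comparing growth rates:
A = 17 is O(1)
D = log³(n) is O(log³ n)
B = n log²(n) is O(n log² n)
C = n⁵ is O(n⁵)
E = n¹⁰ is O(n¹⁰)

Therefore, the order from slowest to fastest is: A < D < B < C < E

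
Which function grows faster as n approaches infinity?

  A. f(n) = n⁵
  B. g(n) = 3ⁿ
B

f(n) = n⁵ is O(n⁵), while g(n) = 3ⁿ is O(3ⁿ).
Since O(3ⁿ) grows faster than O(n⁵), g(n) dominates.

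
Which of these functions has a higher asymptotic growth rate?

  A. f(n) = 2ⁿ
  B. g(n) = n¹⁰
A

f(n) = 2ⁿ is O(2ⁿ), while g(n) = n¹⁰ is O(n¹⁰).
Since O(2ⁿ) grows faster than O(n¹⁰), f(n) dominates.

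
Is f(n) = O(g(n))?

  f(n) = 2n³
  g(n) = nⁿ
True

f(n) = 2n³ is O(n³), and g(n) = nⁿ is O(nⁿ).
Since O(n³) ⊆ O(nⁿ) (f grows no faster than g), f(n) = O(g(n)) is true.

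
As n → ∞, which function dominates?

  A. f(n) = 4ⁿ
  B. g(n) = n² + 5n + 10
A

f(n) = 4ⁿ is O(4ⁿ), while g(n) = n² + 5n + 10 is O(n²).
Since O(4ⁿ) grows faster than O(n²), f(n) dominates.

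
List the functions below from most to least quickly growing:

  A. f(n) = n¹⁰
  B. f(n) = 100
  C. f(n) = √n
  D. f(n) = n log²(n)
A > D > C > B

Comparing growth rates:
A = n¹⁰ is O(n¹⁰)
D = n log²(n) is O(n log² n)
C = √n is O(√n)
B = 100 is O(1)

Therefore, the order from fastest to slowest is: A > D > C > B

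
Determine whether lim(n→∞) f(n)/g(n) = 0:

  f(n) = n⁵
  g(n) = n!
True

f(n) = n⁵ is O(n⁵), and g(n) = n! is O(n!).
Since O(n⁵) grows strictly slower than O(n!), f(n) = o(g(n)) is true.
This means lim(n→∞) f(n)/g(n) = 0.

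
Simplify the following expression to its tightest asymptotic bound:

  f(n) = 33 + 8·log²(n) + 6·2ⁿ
Θ(2ⁿ)

Order the terms by growth rate: 33 ≺ 8·log²(n) ≺ 6·2ⁿ.
The fastest-growing term 6·2ⁿ dominates as n → ∞; dropping its constant factor gives Θ(2ⁿ).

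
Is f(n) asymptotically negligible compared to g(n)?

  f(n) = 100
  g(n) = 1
False

f(n) = 100 is O(1), and g(n) = 1 is O(1).
Since they have the same growth rate, f(n) = o(g(n)) is false.
(f = o(g) requires f to grow strictly slower, not equal.)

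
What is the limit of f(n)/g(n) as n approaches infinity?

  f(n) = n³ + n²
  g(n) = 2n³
1/2

Since n³ + n² and 2n³ have the same growth rate (O(n³)),
the ratio converges to a constant: 1/2.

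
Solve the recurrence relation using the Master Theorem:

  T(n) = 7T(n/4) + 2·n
Θ(n^log₄(7))

Master Theorem: a = 7, b = 4, f(n) = 2·n.
Compute the critical exponent d = log₄(7) = 1.404.
Compare f(n) = Θ(n) against n^d:
  k = 1 < d = 1.404, so f(n) = O(n^(d-ε)) — Case 1.
  The recursion cost dominates: T(n) = Θ(n^d) = Θ(n^log₄(7)).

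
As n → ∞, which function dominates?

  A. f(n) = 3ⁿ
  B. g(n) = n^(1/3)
A

f(n) = 3ⁿ is O(3ⁿ), while g(n) = n^(1/3) is O(n^(1/3)).
Since O(3ⁿ) grows faster than O(n^(1/3)), f(n) dominates.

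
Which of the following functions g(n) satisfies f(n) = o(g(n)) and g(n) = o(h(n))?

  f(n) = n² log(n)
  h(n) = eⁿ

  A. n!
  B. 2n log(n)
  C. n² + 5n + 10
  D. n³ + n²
D

We need g(n) with n² log(n) = o(g(n)) and g(n) = o(eⁿ), i.e. O(n² log n) ≺ g ≺ O(eⁿ).
Check each option:
  A. n! — O(n!) does not grow strictly slower than h(n)
  B. 2n log(n) — O(n log n) does not grow strictly faster than f(n)
  C. n² + 5n + 10 — O(n²) does not grow strictly faster than f(n)
  D. n³ + n² — O(n³) is strictly between O(n² log n) and O(eⁿ) ✓

Only option D (n³ + n²) lies strictly between.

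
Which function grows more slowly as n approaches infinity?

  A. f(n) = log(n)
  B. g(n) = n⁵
A

f(n) = log(n) is O(log n), while g(n) = n⁵ is O(n⁵).
Since O(log n) grows slower than O(n⁵), f(n) is dominated.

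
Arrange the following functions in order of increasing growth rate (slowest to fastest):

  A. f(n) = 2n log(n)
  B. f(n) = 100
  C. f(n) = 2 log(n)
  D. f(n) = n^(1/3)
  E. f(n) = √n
B < C < D < E < A

Comparing growth rates:
B = 100 is O(1)
C = 2 log(n) is O(log n)
D = n^(1/3) is O(n^(1/3))
E = √n is O(√n)
A = 2n log(n) is O(n log n)

Therefore, the order from slowest to fastest is: B < C < D < E < A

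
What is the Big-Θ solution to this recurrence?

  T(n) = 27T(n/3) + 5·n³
Θ(n³ log n)

Master Theorem: a = 27, b = 3, f(n) = 5·n³.
Compute the critical exponent d = log₃(27) = 3.
Compare f(n) = Θ(n³) against n^d:
  k = 3 = d, so f(n) = Θ(n^d) — Case 2.
  Work is balanced across levels: T(n) = Θ(n^d log n) = Θ(n³ log n).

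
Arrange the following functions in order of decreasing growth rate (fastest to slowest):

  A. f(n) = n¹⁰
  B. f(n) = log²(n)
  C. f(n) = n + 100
A > C > B

Comparing growth rates:
A = n¹⁰ is O(n¹⁰)
C = n + 100 is O(n)
B = log²(n) is O(log² n)

Therefore, the order from fastest to slowest is: A > C > B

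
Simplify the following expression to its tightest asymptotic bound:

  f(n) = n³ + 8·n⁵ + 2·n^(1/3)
Θ(n⁵)

Order the terms by growth rate: 2·n^(1/3) ≺ n³ ≺ 8·n⁵.
The fastest-growing term 8·n⁵ dominates as n → ∞; dropping its constant factor gives Θ(n⁵).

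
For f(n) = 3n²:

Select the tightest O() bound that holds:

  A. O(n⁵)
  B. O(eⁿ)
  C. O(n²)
C

f(n) = 3n² is O(n²).
All listed options are valid Big-O bounds (upper bounds),
but O(n²) is the tightest (smallest valid bound).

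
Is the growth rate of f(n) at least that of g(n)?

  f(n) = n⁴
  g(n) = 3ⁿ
False

f(n) = n⁴ is O(n⁴), and g(n) = 3ⁿ is O(3ⁿ).
Since O(n⁴) grows slower than O(3ⁿ), f(n) = Ω(g(n)) is false.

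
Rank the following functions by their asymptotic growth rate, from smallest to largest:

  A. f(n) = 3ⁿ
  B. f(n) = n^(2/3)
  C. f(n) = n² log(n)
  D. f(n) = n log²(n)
B < D < C < A

Comparing growth rates:
B = n^(2/3) is O(n^(2/3))
D = n log²(n) is O(n log² n)
C = n² log(n) is O(n² log n)
A = 3ⁿ is O(3ⁿ)

Therefore, the order from slowest to fastest is: B < D < C < A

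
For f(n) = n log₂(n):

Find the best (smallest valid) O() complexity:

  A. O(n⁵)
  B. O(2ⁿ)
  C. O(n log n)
C

f(n) = n log₂(n) is O(n log n).
All listed options are valid Big-O bounds (upper bounds),
but O(n log n) is the tightest (smallest valid bound).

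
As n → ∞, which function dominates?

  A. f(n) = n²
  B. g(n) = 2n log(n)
A

f(n) = n² is O(n²), while g(n) = 2n log(n) is O(n log n).
Since O(n²) grows faster than O(n log n), f(n) dominates.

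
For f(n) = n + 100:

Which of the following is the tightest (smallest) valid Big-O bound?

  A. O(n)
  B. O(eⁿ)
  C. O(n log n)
A

f(n) = n + 100 is O(n).
All listed options are valid Big-O bounds (upper bounds),
but O(n) is the tightest (smallest valid bound).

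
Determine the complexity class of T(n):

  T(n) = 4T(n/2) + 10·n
Θ(n²)

Master Theorem: a = 4, b = 2, f(n) = 10·n.
Compute the critical exponent d = log₂(4) = 2.
Compare f(n) = Θ(n) against n^d:
  k = 1 < d = 2, so f(n) = O(n^(d-ε)) — Case 1.
  The recursion cost dominates: T(n) = Θ(n^d) = Θ(n²).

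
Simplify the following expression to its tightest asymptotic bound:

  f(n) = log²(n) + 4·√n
Θ(√n)

Order the terms by growth rate: log²(n) ≺ 4·√n.
The fastest-growing term 4·√n dominates as n → ∞; dropping its constant factor gives Θ(√n).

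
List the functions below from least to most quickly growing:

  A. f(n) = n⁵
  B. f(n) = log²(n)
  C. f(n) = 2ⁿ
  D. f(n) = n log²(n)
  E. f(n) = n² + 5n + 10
B < D < E < A < C

Comparing growth rates:
B = log²(n) is O(log² n)
D = n log²(n) is O(n log² n)
E = n² + 5n + 10 is O(n²)
A = n⁵ is O(n⁵)
C = 2ⁿ is O(2ⁿ)

Therefore, the order from slowest to fastest is: B < D < E < A < C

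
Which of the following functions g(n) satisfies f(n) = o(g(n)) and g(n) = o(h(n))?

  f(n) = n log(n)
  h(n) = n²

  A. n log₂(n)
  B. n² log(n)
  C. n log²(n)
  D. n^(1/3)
C

We need g(n) with n log(n) = o(g(n)) and g(n) = o(n²), i.e. O(n log n) ≺ g ≺ O(n²).
Check each option:
  A. n log₂(n) — O(n log n) does not grow strictly faster than f(n)
  B. n² log(n) — O(n² log n) does not grow strictly slower than h(n)
  C. n log²(n) — O(n log² n) is strictly between O(n log n) and O(n²) ✓
  D. n^(1/3) — O(n^(1/3)) does not grow strictly faster than f(n)

Only option C (n log²(n)) lies strictly between.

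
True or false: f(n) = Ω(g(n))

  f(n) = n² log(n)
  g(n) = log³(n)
True

f(n) = n² log(n) is O(n² log n), and g(n) = log³(n) is O(log³ n).
Since O(n² log n) grows at least as fast as O(log³ n), f(n) = Ω(g(n)) is true.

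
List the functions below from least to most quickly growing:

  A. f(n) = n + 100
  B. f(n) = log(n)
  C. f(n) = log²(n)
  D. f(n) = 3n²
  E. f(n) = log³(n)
B < C < E < A < D

Comparing growth rates:
B = log(n) is O(log n)
C = log²(n) is O(log² n)
E = log³(n) is O(log³ n)
A = n + 100 is O(n)
D = 3n² is O(n²)

Therefore, the order from slowest to fastest is: B < C < E < A < D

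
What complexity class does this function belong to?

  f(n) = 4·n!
O(n!)

The dominant term in 4·n! is 4·n!, which is Θ(n!).
Constants are absorbed, so the tightest bound is O(n!).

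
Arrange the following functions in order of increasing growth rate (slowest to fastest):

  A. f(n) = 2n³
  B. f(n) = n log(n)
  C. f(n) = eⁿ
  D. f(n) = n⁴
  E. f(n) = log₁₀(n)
E < B < A < D < C

Comparing growth rates:
E = log₁₀(n) is O(log n)
B = n log(n) is O(n log n)
A = 2n³ is O(n³)
D = n⁴ is O(n⁴)
C = eⁿ is O(eⁿ)

Therefore, the order from slowest to fastest is: E < B < A < D < C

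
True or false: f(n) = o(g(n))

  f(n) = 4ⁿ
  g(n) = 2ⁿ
False

f(n) = 4ⁿ is O(4ⁿ), and g(n) = 2ⁿ is O(2ⁿ).
Since O(4ⁿ) grows faster than or equal to O(2ⁿ), f(n) = o(g(n)) is false.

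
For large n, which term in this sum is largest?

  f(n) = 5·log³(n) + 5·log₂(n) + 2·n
2·n

Looking at each term:
  - 5·log³(n) is O(log³ n)
  - 5·log₂(n) is O(log n)
  - 2·n is O(n)

The term 2·n (O(n)) grows fastest and dominates all others.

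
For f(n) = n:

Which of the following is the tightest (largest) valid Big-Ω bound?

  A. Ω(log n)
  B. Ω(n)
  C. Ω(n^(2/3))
B

f(n) = n is Ω(n).
All listed options are valid Big-Ω bounds (lower bounds),
but Ω(n) is the tightest (largest valid bound).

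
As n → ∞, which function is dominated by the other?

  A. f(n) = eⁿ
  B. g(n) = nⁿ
A

f(n) = eⁿ is O(eⁿ), while g(n) = nⁿ is O(nⁿ).
Since O(eⁿ) grows slower than O(nⁿ), f(n) is dominated.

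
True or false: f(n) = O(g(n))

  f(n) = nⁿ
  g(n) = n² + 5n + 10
False

f(n) = nⁿ is O(nⁿ), and g(n) = n² + 5n + 10 is O(n²).
Since O(nⁿ) grows faster than O(n²), f(n) = O(g(n)) is false.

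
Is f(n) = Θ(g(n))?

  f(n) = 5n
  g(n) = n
True

f(n) = 5n and g(n) = n are both O(n).
Since they have the same asymptotic growth rate, f(n) = Θ(g(n)) is true.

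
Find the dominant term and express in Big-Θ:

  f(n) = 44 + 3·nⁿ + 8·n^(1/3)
Θ(nⁿ)

Order the terms by growth rate: 44 ≺ 8·n^(1/3) ≺ 3·nⁿ.
The fastest-growing term 3·nⁿ dominates as n → ∞; dropping its constant factor gives Θ(nⁿ).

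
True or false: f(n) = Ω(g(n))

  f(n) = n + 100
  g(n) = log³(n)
True

f(n) = n + 100 is O(n), and g(n) = log³(n) is O(log³ n).
Since O(n) grows at least as fast as O(log³ n), f(n) = Ω(g(n)) is true.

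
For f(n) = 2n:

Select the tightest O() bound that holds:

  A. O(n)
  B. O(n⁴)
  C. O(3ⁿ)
A

f(n) = 2n is O(n).
All listed options are valid Big-O bounds (upper bounds),
but O(n) is the tightest (smallest valid bound).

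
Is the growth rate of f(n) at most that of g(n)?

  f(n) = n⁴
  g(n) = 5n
False

f(n) = n⁴ is O(n⁴), and g(n) = 5n is O(n).
Since O(n⁴) grows faster than O(n), f(n) = O(g(n)) is false.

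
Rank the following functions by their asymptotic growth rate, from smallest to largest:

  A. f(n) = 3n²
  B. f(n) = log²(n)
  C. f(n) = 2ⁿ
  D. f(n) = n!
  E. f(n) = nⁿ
B < A < C < D < E

Comparing growth rates:
B = log²(n) is O(log² n)
A = 3n² is O(n²)
C = 2ⁿ is O(2ⁿ)
D = n! is O(n!)
E = nⁿ is O(nⁿ)

Therefore, the order from slowest to fastest is: B < A < C < D < E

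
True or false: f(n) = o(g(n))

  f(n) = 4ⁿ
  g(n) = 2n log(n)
False

f(n) = 4ⁿ is O(4ⁿ), and g(n) = 2n log(n) is O(n log n).
Since O(4ⁿ) grows faster than or equal to O(n log n), f(n) = o(g(n)) is false.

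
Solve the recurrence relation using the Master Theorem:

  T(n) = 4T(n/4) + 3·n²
Θ(n²)

Master Theorem: a = 4, b = 4, f(n) = 3·n².
Compute the critical exponent d = log₄(4) = 1.
Compare f(n) = Θ(n²) against n^d:
  k = 2 > d = 1, so f(n) = Ω(n^(d+ε)) — Case 3.
  Regularity: a·(n/b)^2/n^2 = a/b^2 = 4/16 < 1 ✓.
  The top-level work dominates: T(n) = Θ(f(n)) = Θ(n²).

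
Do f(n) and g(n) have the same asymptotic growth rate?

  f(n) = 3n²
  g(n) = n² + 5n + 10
True

f(n) = 3n² and g(n) = n² + 5n + 10 are both O(n²).
Since they have the same asymptotic growth rate, f(n) = Θ(g(n)) is true.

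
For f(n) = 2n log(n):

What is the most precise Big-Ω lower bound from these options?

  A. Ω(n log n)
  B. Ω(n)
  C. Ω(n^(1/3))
A

f(n) = 2n log(n) is Ω(n log n).
All listed options are valid Big-Ω bounds (lower bounds),
but Ω(n log n) is the tightest (largest valid bound).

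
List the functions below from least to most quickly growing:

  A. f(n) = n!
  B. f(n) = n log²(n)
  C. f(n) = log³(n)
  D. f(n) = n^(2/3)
C < D < B < A

Comparing growth rates:
C = log³(n) is O(log³ n)
D = n^(2/3) is O(n^(2/3))
B = n log²(n) is O(n log² n)
A = n! is O(n!)

Therefore, the order from slowest to fastest is: C < D < B < A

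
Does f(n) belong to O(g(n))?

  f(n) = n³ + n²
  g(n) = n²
False

f(n) = n³ + n² is O(n³), and g(n) = n² is O(n²).
Since O(n³) grows faster than O(n²), f(n) = O(g(n)) is false.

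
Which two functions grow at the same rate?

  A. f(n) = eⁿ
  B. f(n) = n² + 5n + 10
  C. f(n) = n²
B and C

Examining each function:
  A. eⁿ is O(eⁿ)
  B. n² + 5n + 10 is O(n²)
  C. n² is O(n²)

Functions B and C both have the same complexity class.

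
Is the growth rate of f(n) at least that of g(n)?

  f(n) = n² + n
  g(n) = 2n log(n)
True

f(n) = n² + n is O(n²), and g(n) = 2n log(n) is O(n log n).
Since O(n²) grows at least as fast as O(n log n), f(n) = Ω(g(n)) is true.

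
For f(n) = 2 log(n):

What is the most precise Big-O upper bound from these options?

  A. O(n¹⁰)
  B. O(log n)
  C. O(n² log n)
B

f(n) = 2 log(n) is O(log n).
All listed options are valid Big-O bounds (upper bounds),
but O(log n) is the tightest (smallest valid bound).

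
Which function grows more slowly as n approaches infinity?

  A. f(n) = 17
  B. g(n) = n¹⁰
A

f(n) = 17 is O(1), while g(n) = n¹⁰ is O(n¹⁰).
Since O(1) grows slower than O(n¹⁰), f(n) is dominated.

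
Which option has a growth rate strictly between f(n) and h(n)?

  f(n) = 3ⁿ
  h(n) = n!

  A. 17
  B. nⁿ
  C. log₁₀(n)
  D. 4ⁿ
D

We need g(n) with 3ⁿ = o(g(n)) and g(n) = o(n!), i.e. O(3ⁿ) ≺ g ≺ O(n!).
Check each option:
  A. 17 — O(1) does not grow strictly faster than f(n)
  B. nⁿ — O(nⁿ) does not grow strictly slower than h(n)
  C. log₁₀(n) — O(log n) does not grow strictly faster than f(n)
  D. 4ⁿ — O(4ⁿ) is strictly between O(3ⁿ) and O(n!) ✓

Only option D (4ⁿ) lies strictly between.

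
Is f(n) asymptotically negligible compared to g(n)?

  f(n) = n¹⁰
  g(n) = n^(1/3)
False

f(n) = n¹⁰ is O(n¹⁰), and g(n) = n^(1/3) is O(n^(1/3)).
Since O(n¹⁰) grows faster than or equal to O(n^(1/3)), f(n) = o(g(n)) is false.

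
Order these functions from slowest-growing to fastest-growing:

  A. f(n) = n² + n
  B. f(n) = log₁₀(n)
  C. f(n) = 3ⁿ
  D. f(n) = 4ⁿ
B < A < C < D

Comparing growth rates:
B = log₁₀(n) is O(log n)
A = n² + n is O(n²)
C = 3ⁿ is O(3ⁿ)
D = 4ⁿ is O(4ⁿ)

Therefore, the order from slowest to fastest is: B < A < C < D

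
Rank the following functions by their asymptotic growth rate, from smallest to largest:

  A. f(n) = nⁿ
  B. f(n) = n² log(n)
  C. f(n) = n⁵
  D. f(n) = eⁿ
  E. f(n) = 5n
E < B < C < D < A

Comparing growth rates:
E = 5n is O(n)
B = n² log(n) is O(n² log n)
C = n⁵ is O(n⁵)
D = eⁿ is O(eⁿ)
A = nⁿ is O(nⁿ)

Therefore, the order from slowest to fastest is: E < B < C < D < A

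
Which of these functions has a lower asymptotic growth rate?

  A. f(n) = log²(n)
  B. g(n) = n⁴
A

f(n) = log²(n) is O(log² n), while g(n) = n⁴ is O(n⁴).
Since O(log² n) grows slower than O(n⁴), f(n) is dominated.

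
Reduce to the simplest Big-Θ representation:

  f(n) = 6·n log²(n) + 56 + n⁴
Θ(n⁴)

Order the terms by growth rate: 56 ≺ 6·n log²(n) ≺ n⁴.
The fastest-growing term n⁴ dominates as n → ∞; dropping its constant factor gives Θ(n⁴).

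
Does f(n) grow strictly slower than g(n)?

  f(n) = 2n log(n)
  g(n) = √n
False

f(n) = 2n log(n) is O(n log n), and g(n) = √n is O(√n).
Since O(n log n) grows faster than or equal to O(√n), f(n) = o(g(n)) is false.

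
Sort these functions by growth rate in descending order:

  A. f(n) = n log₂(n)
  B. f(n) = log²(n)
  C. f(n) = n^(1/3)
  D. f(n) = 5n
A > D > C > B

Comparing growth rates:
A = n log₂(n) is O(n log n)
D = 5n is O(n)
C = n^(1/3) is O(n^(1/3))
B = log²(n) is O(log² n)

Therefore, the order from fastest to slowest is: A > D > C > B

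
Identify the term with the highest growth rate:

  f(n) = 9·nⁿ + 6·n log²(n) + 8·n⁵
9·nⁿ

Looking at each term:
  - 9·nⁿ is O(nⁿ)
  - 6·n log²(n) is O(n log² n)
  - 8·n⁵ is O(n⁵)

The term 9·nⁿ (O(nⁿ)) grows fastest and dominates all others.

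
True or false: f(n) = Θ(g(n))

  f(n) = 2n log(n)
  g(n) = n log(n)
True

f(n) = 2n log(n) and g(n) = n log(n) are both O(n log n).
Since they have the same asymptotic growth rate, f(n) = Θ(g(n)) is true.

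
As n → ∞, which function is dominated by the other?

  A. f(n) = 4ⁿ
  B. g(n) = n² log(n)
B

f(n) = 4ⁿ is O(4ⁿ), while g(n) = n² log(n) is O(n² log n).
Since O(n² log n) grows slower than O(4ⁿ), g(n) is dominated.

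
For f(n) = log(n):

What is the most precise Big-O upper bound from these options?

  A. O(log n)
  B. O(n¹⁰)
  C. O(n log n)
A

f(n) = log(n) is O(log n).
All listed options are valid Big-O bounds (upper bounds),
but O(log n) is the tightest (smallest valid bound).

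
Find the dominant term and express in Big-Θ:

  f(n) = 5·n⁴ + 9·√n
Θ(n⁴)

Order the terms by growth rate: 9·√n ≺ 5·n⁴.
The fastest-growing term 5·n⁴ dominates as n → ∞; dropping its constant factor gives Θ(n⁴).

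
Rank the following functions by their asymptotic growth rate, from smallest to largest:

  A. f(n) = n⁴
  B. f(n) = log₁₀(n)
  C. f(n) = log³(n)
B < C < A

Comparing growth rates:
B = log₁₀(n) is O(log n)
C = log³(n) is O(log³ n)
A = n⁴ is O(n⁴)

Therefore, the order from slowest to fastest is: B < C < A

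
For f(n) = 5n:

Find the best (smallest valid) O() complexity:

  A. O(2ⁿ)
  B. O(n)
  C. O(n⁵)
B

f(n) = 5n is O(n).
All listed options are valid Big-O bounds (upper bounds),
but O(n) is the tightest (smallest valid bound).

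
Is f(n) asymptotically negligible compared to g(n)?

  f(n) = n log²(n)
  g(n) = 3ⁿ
True

f(n) = n log²(n) is O(n log² n), and g(n) = 3ⁿ is O(3ⁿ).
Since O(n log² n) grows strictly slower than O(3ⁿ), f(n) = o(g(n)) is true.
This means lim(n→∞) f(n)/g(n) = 0.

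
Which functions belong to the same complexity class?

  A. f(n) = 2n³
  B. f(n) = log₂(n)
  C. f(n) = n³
A and C

Examining each function:
  A. 2n³ is O(n³)
  B. log₂(n) is O(log n)
  C. n³ is O(n³)

Functions A and C both have the same complexity class.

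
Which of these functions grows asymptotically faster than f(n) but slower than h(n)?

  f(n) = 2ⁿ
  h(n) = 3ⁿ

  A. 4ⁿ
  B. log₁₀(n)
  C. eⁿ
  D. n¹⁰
C

We need g(n) with 2ⁿ = o(g(n)) and g(n) = o(3ⁿ), i.e. O(2ⁿ) ≺ g ≺ O(3ⁿ).
Check each option:
  A. 4ⁿ — O(4ⁿ) does not grow strictly slower than h(n)
  B. log₁₀(n) — O(log n) does not grow strictly faster than f(n)
  C. eⁿ — O(eⁿ) is strictly between O(2ⁿ) and O(3ⁿ) ✓
  D. n¹⁰ — O(n¹⁰) does not grow strictly faster than f(n)

Only option C (eⁿ) lies strictly between.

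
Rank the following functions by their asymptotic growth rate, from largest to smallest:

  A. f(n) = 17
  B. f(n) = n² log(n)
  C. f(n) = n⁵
C > B > A

Comparing growth rates:
C = n⁵ is O(n⁵)
B = n² log(n) is O(n² log n)
A = 17 is O(1)

Therefore, the order from fastest to slowest is: C > B > A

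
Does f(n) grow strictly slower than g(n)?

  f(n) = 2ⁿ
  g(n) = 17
False

f(n) = 2ⁿ is O(2ⁿ), and g(n) = 17 is O(1).
Since O(2ⁿ) grows faster than or equal to O(1), f(n) = o(g(n)) is false.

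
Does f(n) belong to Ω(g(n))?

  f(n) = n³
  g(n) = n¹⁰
False

f(n) = n³ is O(n³), and g(n) = n¹⁰ is O(n¹⁰).
Since O(n³) grows slower than O(n¹⁰), f(n) = Ω(g(n)) is false.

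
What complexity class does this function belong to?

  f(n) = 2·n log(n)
O(n log n)

The dominant term in 2·n log(n) is 2·n log(n), which is Θ(n log n).
Constants are absorbed, so the tightest bound is O(n log n).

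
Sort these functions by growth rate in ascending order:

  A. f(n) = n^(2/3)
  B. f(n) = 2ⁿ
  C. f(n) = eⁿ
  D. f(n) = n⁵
A < D < B < C

Comparing growth rates:
A = n^(2/3) is O(n^(2/3))
D = n⁵ is O(n⁵)
B = 2ⁿ is O(2ⁿ)
C = eⁿ is O(eⁿ)

Therefore, the order from slowest to fastest is: A < D < B < C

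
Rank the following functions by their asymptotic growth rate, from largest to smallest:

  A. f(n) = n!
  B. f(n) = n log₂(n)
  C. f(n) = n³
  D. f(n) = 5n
A > C > B > D

Comparing growth rates:
A = n! is O(n!)
C = n³ is O(n³)
B = n log₂(n) is O(n log n)
D = 5n is O(n)

Therefore, the order from fastest to slowest is: A > C > B > D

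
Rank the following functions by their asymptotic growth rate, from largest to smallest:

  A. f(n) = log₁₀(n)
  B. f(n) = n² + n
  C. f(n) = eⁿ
C > B > A

Comparing growth rates:
C = eⁿ is O(eⁿ)
B = n² + n is O(n²)
A = log₁₀(n) is O(log n)

Therefore, the order from fastest to slowest is: C > B > A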